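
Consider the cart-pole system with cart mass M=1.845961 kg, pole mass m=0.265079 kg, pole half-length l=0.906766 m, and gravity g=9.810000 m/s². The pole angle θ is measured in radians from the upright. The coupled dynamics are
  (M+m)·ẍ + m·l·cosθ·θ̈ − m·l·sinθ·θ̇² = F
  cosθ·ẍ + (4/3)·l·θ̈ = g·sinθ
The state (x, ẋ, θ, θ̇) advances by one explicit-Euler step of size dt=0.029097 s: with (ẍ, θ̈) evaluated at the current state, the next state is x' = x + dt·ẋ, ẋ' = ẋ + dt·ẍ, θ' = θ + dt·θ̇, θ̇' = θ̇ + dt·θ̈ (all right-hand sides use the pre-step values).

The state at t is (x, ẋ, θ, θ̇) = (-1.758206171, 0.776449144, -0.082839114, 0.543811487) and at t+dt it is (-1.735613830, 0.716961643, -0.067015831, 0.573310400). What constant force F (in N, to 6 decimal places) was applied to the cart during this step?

F = -4.067195 N

ẍ = (ẋ'−ẋ)/dt = (0.716961643−0.776449144)/0.029097 = -2.044455
θ̈ = (θ̇'−θ̇)/dt = (0.573310400−0.543811487)/0.029097 = 1.013813
sinθ=-0.082744, cosθ=0.996571
F = (M+m)·ẍ + m·l·cosθ·θ̈ − m·l·sinθ·θ̇² = -4.315926 + 0.242849 − -0.005882 = -4.067195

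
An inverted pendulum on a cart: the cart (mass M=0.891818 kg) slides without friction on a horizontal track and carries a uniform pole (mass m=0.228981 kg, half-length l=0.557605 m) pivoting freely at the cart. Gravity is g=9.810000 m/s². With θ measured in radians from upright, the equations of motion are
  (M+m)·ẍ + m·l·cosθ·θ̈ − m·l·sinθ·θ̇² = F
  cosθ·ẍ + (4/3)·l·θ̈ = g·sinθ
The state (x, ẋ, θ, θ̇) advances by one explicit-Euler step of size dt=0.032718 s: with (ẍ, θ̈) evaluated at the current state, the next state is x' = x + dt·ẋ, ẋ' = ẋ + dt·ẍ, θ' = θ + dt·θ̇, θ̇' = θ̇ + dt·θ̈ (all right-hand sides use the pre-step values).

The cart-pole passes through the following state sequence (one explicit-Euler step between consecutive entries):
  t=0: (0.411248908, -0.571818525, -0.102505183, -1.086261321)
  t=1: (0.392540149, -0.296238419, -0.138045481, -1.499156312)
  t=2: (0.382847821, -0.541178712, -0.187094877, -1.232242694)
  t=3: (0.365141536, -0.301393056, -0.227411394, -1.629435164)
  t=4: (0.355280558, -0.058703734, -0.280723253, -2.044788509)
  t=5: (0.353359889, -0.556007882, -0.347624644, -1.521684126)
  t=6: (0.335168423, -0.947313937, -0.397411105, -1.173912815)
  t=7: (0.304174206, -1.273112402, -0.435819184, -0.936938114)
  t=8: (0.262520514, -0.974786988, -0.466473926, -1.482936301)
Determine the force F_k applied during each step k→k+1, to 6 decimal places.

step 0→1:
  ẍ = (ẋ'−ẋ)/dt = (-0.296238419−-0.571818525)/0.032718 = 8.422890
  θ̈ = (θ̇'−θ̇)/dt = (-1.499156312−-1.086261321)/0.032718 = -12.619811
  sinθ=-0.102326, cosθ=0.994751
  F = (M+m)·ẍ + m·l·cosθ·θ̈ − m·l·sinθ·θ̇² = 9.440366 + -1.602852 − -0.015416 = 7.852931
step 1→2:
  ẍ = (ẋ'−ẋ)/dt = (-0.541178712−-0.296238419)/0.032718 = -7.486408
  θ̈ = (θ̇'−θ̇)/dt = (-1.232242694−-1.499156312)/0.032718 = 8.158005
  sinθ=-0.137607, cosθ=0.990487
  F = (M+m)·ẍ + m·l·cosθ·θ̈ − m·l·sinθ·θ̇² = -8.390758 + 1.031713 − -0.039488 = -7.319558
step 2→3:
  ẍ = (ẋ'−ẋ)/dt = (-0.301393056−-0.541178712)/0.032718 = 7.328860
  θ̈ = (θ̇'−θ̇)/dt = (-1.629435164−-1.232242694)/0.032718 = -12.139876
  sinθ=-0.186005, cosθ=0.982549
  F = (M+m)·ẍ + m·l·cosθ·θ̈ − m·l·sinθ·θ̇² = 8.214179 + -1.522981 − -0.036062 = 6.727260
step 3→4:
  ẍ = (ẋ'−ẋ)/dt = (-0.058703734−-0.301393056)/0.032718 = 7.417609
  θ̈ = (θ̇'−θ̇)/dt = (-2.044788509−-1.629435164)/0.032718 = -12.694949
  sinθ=-0.225456, cosθ=0.974253
  F = (M+m)·ẍ + m·l·cosθ·θ̈ − m·l·sinθ·θ̇² = 8.313648 + -1.579170 − -0.076430 = 6.810908
step 4→5:
  ẍ = (ẋ'−ẋ)/dt = (-0.556007882−-0.058703734)/0.032718 = -15.199711
  θ̈ = (θ̇'−θ̇)/dt = (-1.521684126−-2.044788509)/0.032718 = 15.988275
  sinθ=-0.277051, cosθ=0.960855
  F = (M+m)·ẍ + m·l·cosθ·θ̈ − m·l·sinθ·θ̇² = -17.035821 + 1.961488 − -0.147905 = -14.926428
step 5→6:
  ẍ = (ẋ'−ẋ)/dt = (-0.947313937−-0.556007882)/0.032718 = -11.959963
  θ̈ = (θ̇'−θ̇)/dt = (-1.173912815−-1.521684126)/0.032718 = 10.629357
  sinθ=-0.340665, cosθ=0.940185
  F = (M+m)·ẍ + m·l·cosθ·θ̈ − m·l·sinθ·θ̇² = -13.404714 + 1.275987 − -0.100717 = -12.028010
step 6→7:
  ẍ = (ẋ'−ẋ)/dt = (-1.273112402−-0.947313937)/0.032718 = -9.957774
  θ̈ = (θ̇'−θ̇)/dt = (-0.936938114−-1.173912815)/0.032718 = 7.242946
  sinθ=-0.387033, cosθ=0.922066
  F = (M+m)·ẍ + m·l·cosθ·θ̈ − m·l·sinθ·θ̇² = -11.160664 + 0.852714 − -0.068100 = -10.239850
step 7→8:
  ẍ = (ẋ'−ẋ)/dt = (-0.974786988−-1.273112402)/0.032718 = 9.118082
  θ̈ = (θ̇'−θ̇)/dt = (-1.482936301−-0.936938114)/0.032718 = -16.688006
  sinθ=-0.422153, cosθ=0.906525
  F = (M+m)·ẍ + m·l·cosθ·θ̈ − m·l·sinθ·θ̇² = 10.219537 + -1.931569 − -0.047317 = 8.335286

F_0 = 7.852931 N
F_1 = -7.319558 N
F_2 = 6.727260 N
F_3 = 6.810908 N
F_4 = -14.926428 N
F_5 = -12.028010 N
F_6 = -10.239850 N
F_7 = 8.335286 N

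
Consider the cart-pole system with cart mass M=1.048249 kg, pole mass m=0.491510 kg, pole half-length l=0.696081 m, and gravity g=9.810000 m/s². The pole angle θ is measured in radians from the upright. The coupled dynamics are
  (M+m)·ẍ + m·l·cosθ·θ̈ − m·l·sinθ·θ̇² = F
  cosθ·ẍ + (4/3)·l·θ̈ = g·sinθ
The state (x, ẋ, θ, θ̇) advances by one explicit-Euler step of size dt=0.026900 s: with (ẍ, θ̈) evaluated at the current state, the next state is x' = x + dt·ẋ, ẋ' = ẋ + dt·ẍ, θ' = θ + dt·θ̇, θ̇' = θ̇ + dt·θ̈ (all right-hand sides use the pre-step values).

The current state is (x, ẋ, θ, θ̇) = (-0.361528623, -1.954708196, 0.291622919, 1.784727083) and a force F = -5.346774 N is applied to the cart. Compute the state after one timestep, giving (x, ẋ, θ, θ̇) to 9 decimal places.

(-0.414110273, -2.089684527, 0.339632078, 2.005765332)

sinθ=0.287507000, cosθ=0.957778536
temp = (F + m·l·θ̇²·sinθ)/(M+m) = (-5.346774 + 0.313317165)/1.539759 = -3.268990040
θ̈ = (g·sinθ − cosθ·temp)/(l·(4/3 − m·cos²θ/(M+m))) = 8.217035289
ẍ = temp − m·l·θ̈·cosθ/(M+m) = -5.017707470
Euler: x'=-0.361528623+0.026900·-1.954708196=-0.414110273, ẋ'=-1.954708196+0.026900·-5.017707470=-2.089684527
       θ'=0.291622919+0.026900·1.784727083=0.339632078, θ̇'=1.784727083+0.026900·8.217035289=2.005765332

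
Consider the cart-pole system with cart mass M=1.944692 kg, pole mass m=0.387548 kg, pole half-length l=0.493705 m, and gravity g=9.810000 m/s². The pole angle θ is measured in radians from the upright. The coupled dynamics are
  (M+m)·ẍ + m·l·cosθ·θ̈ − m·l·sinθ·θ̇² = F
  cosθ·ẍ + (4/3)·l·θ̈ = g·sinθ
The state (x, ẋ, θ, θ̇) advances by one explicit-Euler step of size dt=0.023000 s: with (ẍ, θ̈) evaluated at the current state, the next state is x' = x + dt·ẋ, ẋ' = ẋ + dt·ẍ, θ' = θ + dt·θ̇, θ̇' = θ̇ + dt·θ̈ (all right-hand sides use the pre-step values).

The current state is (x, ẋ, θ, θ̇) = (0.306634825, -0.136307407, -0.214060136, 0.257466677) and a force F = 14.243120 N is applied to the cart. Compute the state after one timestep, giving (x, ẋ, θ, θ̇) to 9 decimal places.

sinθ=-0.212429109, cosθ=0.977176480
temp = (F + m·l·θ̇²·sinθ)/(M+m) = (14.243120 + -0.002694320)/2.332240 = 6.105900628
θ̈ = (g·sinθ − cosθ·temp)/(l·(4/3 − m·cos²θ/(M+m))) = -13.881643089
ẍ = temp − m·l·θ̈·cosθ/(M+m) = 7.218743031
Euler: x'=0.306634825+0.023000·-0.136307407=0.303499755, ẋ'=-0.136307407+0.023000·7.218743031=0.029723683
       θ'=-0.214060136+0.023000·0.257466677=-0.208138402, θ̇'=0.257466677+0.023000·-13.881643089=-0.061811114

(0.303499755, 0.029723683, -0.208138402, -0.061811114)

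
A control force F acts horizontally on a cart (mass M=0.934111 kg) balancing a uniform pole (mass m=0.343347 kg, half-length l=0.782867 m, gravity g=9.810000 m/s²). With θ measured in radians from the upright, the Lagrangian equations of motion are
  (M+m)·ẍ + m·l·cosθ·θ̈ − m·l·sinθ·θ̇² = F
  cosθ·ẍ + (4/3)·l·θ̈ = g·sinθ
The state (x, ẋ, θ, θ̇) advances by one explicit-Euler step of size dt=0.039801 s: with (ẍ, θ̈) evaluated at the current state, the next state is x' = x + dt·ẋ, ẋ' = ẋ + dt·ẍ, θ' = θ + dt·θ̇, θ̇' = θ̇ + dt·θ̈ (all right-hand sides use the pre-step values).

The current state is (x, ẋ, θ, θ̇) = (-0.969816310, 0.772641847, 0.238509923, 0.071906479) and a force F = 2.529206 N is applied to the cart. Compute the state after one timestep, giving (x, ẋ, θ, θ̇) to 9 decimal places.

(-0.939064392, 0.847663382, 0.241371873, 0.090441704)

sinθ=0.236254995, cosθ=0.971691092
temp = (F + m·l·θ̇²·sinθ)/(M+m) = (2.529206 + 0.000328351)/1.277458 = 1.980131128
θ̈ = (g·sinθ − cosθ·temp)/(l·(4/3 − m·cos²θ/(M+m))) = 0.465697468
ẍ = temp − m·l·θ̈·cosθ/(M+m) = 1.884915835
Euler: x'=-0.969816310+0.039801·0.772641847=-0.939064392, ẋ'=0.772641847+0.039801·1.884915835=0.847663382
       θ'=0.238509923+0.039801·0.071906479=0.241371873, θ̇'=0.071906479+0.039801·0.465697468=0.090441704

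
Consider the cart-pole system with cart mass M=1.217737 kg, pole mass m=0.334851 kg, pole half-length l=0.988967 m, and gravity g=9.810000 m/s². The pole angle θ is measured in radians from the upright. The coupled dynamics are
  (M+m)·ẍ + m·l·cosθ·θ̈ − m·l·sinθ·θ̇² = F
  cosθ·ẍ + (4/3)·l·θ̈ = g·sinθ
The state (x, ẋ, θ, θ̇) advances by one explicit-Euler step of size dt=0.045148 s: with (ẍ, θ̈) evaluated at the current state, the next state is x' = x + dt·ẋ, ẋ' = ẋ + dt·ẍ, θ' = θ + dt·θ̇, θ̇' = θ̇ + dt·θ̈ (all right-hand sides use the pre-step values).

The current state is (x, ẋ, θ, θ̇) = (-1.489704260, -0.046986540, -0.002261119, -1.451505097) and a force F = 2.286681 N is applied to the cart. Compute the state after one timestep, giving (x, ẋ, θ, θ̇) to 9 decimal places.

sinθ=-0.002261117, cosθ=0.999997444
temp = (F + m·l·θ̇²·sinθ)/(M+m) = (2.286681 + -0.001577588)/1.552588 = 1.471802830
θ̈ = (g·sinθ − cosθ·temp)/(l·(4/3 − m·cos²θ/(M+m))) = -1.351614434
ẍ = temp − m·l·θ̈·cosθ/(M+m) = 1.760092371
Euler: x'=-1.489704260+0.045148·-0.046986540=-1.491825608, ẋ'=-0.046986540+0.045148·1.760092371=0.032478110
       θ'=-0.002261119+0.045148·-1.451505097=-0.067793671, θ̇'=-1.451505097+0.045148·-1.351614434=-1.512527785

(-1.491825608, 0.032478110, -0.067793671, -1.512527785)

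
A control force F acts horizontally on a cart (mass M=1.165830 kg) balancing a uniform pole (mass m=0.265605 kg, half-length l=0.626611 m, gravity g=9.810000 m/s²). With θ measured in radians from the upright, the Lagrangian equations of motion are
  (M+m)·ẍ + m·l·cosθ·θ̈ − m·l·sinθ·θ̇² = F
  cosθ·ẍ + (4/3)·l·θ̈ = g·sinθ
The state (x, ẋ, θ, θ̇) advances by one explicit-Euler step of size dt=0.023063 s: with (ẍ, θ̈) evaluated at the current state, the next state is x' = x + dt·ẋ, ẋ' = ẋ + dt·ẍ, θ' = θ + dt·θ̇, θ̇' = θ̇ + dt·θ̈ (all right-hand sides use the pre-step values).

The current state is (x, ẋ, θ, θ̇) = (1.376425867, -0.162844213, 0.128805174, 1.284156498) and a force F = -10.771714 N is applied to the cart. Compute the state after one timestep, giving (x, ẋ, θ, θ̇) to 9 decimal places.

(1.372670191, -0.367904909, 0.158421675, 1.562347503)

sinθ=0.128449306, cosθ=0.991716076
temp = (F + m·l·θ̇²·sinθ)/(M+m) = (-10.771714 + 0.035253475)/1.431435 = -7.500487640
θ̈ = (g·sinθ − cosθ·temp)/(l·(4/3 − m·cos²θ/(M+m))) = 12.062221084
ẍ = temp − m·l·θ̈·cosθ/(M+m) = -8.891327942
Euler: x'=1.376425867+0.023063·-0.162844213=1.372670191, ẋ'=-0.162844213+0.023063·-8.891327942=-0.367904909
       θ'=0.128805174+0.023063·1.284156498=0.158421675, θ̇'=1.284156498+0.023063·12.062221084=1.562347503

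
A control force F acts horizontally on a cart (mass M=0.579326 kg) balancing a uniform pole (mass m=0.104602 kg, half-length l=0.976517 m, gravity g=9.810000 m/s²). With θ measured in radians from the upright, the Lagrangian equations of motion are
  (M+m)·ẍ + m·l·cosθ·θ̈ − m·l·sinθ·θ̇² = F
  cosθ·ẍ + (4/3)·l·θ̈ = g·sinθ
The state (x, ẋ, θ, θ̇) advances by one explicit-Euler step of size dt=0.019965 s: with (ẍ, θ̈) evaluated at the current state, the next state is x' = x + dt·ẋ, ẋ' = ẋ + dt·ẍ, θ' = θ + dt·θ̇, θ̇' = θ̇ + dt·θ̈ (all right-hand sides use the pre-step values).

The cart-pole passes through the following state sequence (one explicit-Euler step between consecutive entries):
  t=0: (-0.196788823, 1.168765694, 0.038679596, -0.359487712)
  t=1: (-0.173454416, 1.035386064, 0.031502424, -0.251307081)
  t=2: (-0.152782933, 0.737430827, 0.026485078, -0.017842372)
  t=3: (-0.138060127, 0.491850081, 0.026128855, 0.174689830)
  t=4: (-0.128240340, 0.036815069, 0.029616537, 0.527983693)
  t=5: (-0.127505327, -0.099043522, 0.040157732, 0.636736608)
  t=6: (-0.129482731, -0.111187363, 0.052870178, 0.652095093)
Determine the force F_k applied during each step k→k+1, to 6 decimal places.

F_0 = -4.016546 N
F_1 = -9.013194 N
F_2 = -7.428006 N
F_3 = -13.781002 N
F_4 = -4.098701 N
F_5 = -0.339152 N

step 0→1:
  ẍ = (ẋ'−ẋ)/dt = (1.035386064−1.168765694)/0.019965 = -6.680673
  θ̈ = (θ̇'−θ̇)/dt = (-0.251307081−-0.359487712)/0.019965 = 5.418514
  sinθ=0.038670, cosθ=0.999252
  F = (M+m)·ẍ + m·l·cosθ·θ̈ − m·l·sinθ·θ̇² = -4.569099 + 0.553064 − 0.000510 = -4.016546
step 1→2:
  ẍ = (ẋ'−ẋ)/dt = (0.737430827−1.035386064)/0.019965 = -14.923879
  θ̈ = (θ̇'−θ̇)/dt = (-0.017842372−-0.251307081)/0.019965 = 11.693699
  sinθ=0.031497, cosθ=0.999504
  F = (M+m)·ẍ + m·l·cosθ·θ̈ − m·l·sinθ·θ̇² = -10.206858 + 1.193868 − 0.000203 = -9.013194
step 2→3:
  ẍ = (ẋ'−ẋ)/dt = (0.491850081−0.737430827)/0.019965 = -12.300563
  θ̈ = (θ̇'−θ̇)/dt = (0.174689830−-0.017842372)/0.019965 = 9.643486
  sinθ=0.026482, cosθ=0.999649
  F = (M+m)·ẍ + m·l·cosθ·θ̈ − m·l·sinθ·θ̇² = -8.412700 + 0.984695 − 0.000001 = -7.428006
step 3→4:
  ẍ = (ẋ'−ẋ)/dt = (0.036815069−0.491850081)/0.019965 = -22.791636
  θ̈ = (θ̇'−θ̇)/dt = (0.527983693−0.174689830)/0.019965 = 17.695661
  sinθ=0.026126, cosθ=0.999659
  F = (M+m)·ẍ + m·l·cosθ·θ̈ − m·l·sinθ·θ̇² = -15.587838 + 1.806917 − 0.000081 = -13.781002
step 4→5:
  ẍ = (ẋ'−ẋ)/dt = (-0.099043522−0.036815069)/0.019965 = -6.804838
  θ̈ = (θ̇'−θ̇)/dt = (0.636736608−0.527983693)/0.019965 = 5.447178
  sinθ=0.029612, cosθ=0.999561
  F = (M+m)·ẍ + m·l·cosθ·θ̈ − m·l·sinθ·θ̇² = -4.654019 + 0.556161 − 0.000843 = -4.098701
step 5→6:
  ẍ = (ẋ'−ẋ)/dt = (-0.111187363−-0.099043522)/0.019965 = -0.608257
  θ̈ = (θ̇'−θ̇)/dt = (0.652095093−0.636736608)/0.019965 = 0.769270
  sinθ=0.040147, cosθ=0.999194
  F = (M+m)·ẍ + m·l·cosθ·θ̈ − m·l·sinθ·θ̇² = -0.416004 + 0.078514 − 0.001663 = -0.339152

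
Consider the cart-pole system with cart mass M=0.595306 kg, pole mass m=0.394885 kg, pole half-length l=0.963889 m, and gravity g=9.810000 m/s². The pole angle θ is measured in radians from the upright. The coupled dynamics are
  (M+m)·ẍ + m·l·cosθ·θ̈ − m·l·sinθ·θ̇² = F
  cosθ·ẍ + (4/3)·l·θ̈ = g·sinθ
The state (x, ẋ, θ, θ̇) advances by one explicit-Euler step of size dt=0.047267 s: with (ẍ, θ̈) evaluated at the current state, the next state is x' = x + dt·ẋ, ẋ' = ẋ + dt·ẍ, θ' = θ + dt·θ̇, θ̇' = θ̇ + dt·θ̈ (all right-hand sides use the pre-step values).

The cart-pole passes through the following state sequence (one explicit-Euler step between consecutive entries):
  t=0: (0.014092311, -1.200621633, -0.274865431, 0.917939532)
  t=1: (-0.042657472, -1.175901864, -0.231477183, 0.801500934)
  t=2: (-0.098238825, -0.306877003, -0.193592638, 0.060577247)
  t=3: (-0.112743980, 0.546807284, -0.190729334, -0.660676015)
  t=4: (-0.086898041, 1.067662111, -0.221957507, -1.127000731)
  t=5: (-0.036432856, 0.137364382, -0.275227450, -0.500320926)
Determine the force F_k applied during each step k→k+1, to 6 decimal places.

step 0→1:
  ẍ = (ẋ'−ẋ)/dt = (-1.175901864−-1.200621633)/0.047267 = 0.522982
  θ̈ = (θ̇'−θ̇)/dt = (0.801500934−0.917939532)/0.047267 = -2.463423
  sinθ=-0.271417, cosθ=0.962462
  F = (M+m)·ẍ + m·l·cosθ·θ̈ − m·l·sinθ·θ̇² = 0.517852 + -0.902444 − -0.087049 = -0.297543
step 1→2:
  ẍ = (ẋ'−ẋ)/dt = (-0.306877003−-1.175901864)/0.047267 = 18.385446
  θ̈ = (θ̇'−θ̇)/dt = (0.060577247−0.801500934)/0.047267 = -15.675285
  sinθ=-0.229416, cosθ=0.973329
  F = (M+m)·ẍ + m·l·cosθ·θ̈ − m·l·sinθ·θ̇² = 18.205103 + -5.807277 − -0.056096 = 12.453921
step 2→3:
  ẍ = (ẋ'−ẋ)/dt = (0.546807284−-0.306877003)/0.047267 = 18.060894
  θ̈ = (θ̇'−θ̇)/dt = (-0.660676015−0.060577247)/0.047267 = -15.259129
  sinθ=-0.192386, cosθ=0.981319
  F = (M+m)·ẍ + m·l·cosθ·θ̈ − m·l·sinθ·θ̇² = 17.883735 + -5.699514 − -0.000269 = 12.184490
step 3→4:
  ẍ = (ẋ'−ẋ)/dt = (1.067662111−0.546807284)/0.047267 = 11.019418
  θ̈ = (θ̇'−θ̇)/dt = (-1.127000731−-0.660676015)/0.047267 = -9.865757
  sinθ=-0.189575, cosθ=0.981866
  F = (M+m)·ẍ + m·l·cosθ·θ̈ − m·l·sinθ·θ̇² = 10.911328 + -3.687061 − -0.031496 = 7.255763
step 4→5:
  ẍ = (ẋ'−ẋ)/dt = (0.137364382−1.067662111)/0.047267 = -19.681760
  θ̈ = (θ̇'−θ̇)/dt = (-0.500320926−-1.127000731)/0.047267 = 13.258294
  sinθ=-0.220140, cosθ=0.975468
  F = (M+m)·ẍ + m·l·cosθ·θ̈ − m·l·sinθ·θ̇² = -19.488701 + 4.922645 − -0.106425 = -14.459631

F_0 = -0.297543 N
F_1 = 12.453921 N
F_2 = 12.184490 N
F_3 = 7.255763 N
F_4 = -14.459631 N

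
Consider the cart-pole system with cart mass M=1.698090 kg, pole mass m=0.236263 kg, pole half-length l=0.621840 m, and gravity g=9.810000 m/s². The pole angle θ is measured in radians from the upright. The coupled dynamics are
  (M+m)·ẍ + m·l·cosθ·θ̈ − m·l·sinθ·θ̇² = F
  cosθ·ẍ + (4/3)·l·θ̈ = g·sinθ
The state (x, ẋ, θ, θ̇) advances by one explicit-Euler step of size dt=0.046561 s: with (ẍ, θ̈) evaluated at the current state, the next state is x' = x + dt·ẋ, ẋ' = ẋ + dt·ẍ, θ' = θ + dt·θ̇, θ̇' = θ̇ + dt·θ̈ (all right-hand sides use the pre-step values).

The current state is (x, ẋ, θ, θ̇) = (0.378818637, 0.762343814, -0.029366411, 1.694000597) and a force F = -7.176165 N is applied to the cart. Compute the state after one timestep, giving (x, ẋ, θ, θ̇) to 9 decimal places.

(0.414314127, 0.573230559, 0.049507951, 1.905815705)

sinθ=-0.029362190, cosθ=0.999568838
temp = (F + m·l·θ̇²·sinθ)/(M+m) = (-7.176165 + -0.012379125)/1.934353 = -3.716252475
θ̈ = (g·sinθ − cosθ·temp)/(l·(4/3 − m·cos²θ/(M+m))) = 4.549195845
ẍ = temp − m·l·θ̈·cosθ/(M+m) = -4.061623564
Euler: x'=0.378818637+0.046561·0.762343814=0.414314127, ẋ'=0.762343814+0.046561·-4.061623564=0.573230559
       θ'=-0.029366411+0.046561·1.694000597=0.049507951, θ̇'=1.694000597+0.046561·4.549195845=1.905815705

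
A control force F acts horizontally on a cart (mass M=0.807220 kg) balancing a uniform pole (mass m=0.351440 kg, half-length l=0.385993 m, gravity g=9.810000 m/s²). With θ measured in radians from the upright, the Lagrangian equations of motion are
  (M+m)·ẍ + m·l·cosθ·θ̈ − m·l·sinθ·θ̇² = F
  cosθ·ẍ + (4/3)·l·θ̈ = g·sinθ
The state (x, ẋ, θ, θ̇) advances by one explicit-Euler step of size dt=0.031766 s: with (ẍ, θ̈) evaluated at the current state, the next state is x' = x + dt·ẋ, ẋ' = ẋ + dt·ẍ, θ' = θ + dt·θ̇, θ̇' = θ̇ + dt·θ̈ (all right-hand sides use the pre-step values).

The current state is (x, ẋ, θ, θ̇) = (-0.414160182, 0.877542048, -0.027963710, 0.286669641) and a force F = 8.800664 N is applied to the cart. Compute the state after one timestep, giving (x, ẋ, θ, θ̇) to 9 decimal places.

(-0.386284181, 1.192355033, -0.018857362, -0.341715356)

sinθ=-0.027960066, cosθ=0.999609041
temp = (F + m·l·θ̇²·sinθ)/(M+m) = (8.800664 + -0.000311697)/1.158660 = 7.595284469
θ̈ = (g·sinθ − cosθ·temp)/(l·(4/3 − m·cos²θ/(M+m))) = -19.781684719
ẍ = temp − m·l·θ̈·cosθ/(M+m) = 9.910375413
Euler: x'=-0.414160182+0.031766·0.877542048=-0.386284181, ẋ'=0.877542048+0.031766·9.910375413=1.192355033
       θ'=-0.027963710+0.031766·0.286669641=-0.018857362, θ̇'=0.286669641+0.031766·-19.781684719=-0.341715356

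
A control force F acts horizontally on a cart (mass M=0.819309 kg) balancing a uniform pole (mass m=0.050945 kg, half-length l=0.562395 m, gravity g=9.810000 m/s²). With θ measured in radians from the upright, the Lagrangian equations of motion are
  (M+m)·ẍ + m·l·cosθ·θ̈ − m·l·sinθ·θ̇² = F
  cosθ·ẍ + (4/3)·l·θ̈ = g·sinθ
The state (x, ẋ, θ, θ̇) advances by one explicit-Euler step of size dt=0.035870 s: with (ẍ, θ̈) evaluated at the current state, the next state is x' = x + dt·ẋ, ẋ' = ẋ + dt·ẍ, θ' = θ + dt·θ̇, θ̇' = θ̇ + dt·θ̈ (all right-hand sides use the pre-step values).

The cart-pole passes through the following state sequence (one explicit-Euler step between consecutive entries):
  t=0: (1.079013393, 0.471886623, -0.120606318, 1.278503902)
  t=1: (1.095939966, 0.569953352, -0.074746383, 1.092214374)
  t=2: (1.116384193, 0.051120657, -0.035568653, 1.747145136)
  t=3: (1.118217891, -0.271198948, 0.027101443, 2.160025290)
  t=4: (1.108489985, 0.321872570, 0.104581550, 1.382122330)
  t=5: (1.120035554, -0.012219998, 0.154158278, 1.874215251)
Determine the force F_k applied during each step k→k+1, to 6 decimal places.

step 0→1:
  ẍ = (ẋ'−ẋ)/dt = (0.569953352−0.471886623)/0.035870 = 2.733948
  θ̈ = (θ̇'−θ̇)/dt = (1.092214374−1.278503902)/0.035870 = -5.193463
  sinθ=-0.120314, cosθ=0.992736
  F = (M+m)·ẍ + m·l·cosθ·θ̈ − m·l·sinθ·θ̇² = 2.379230 + -0.147718 − -0.005635 = 2.237146
step 1→2:
  ẍ = (ẋ'−ẋ)/dt = (0.051120657−0.569953352)/0.035870 = -14.464251
  θ̈ = (θ̇'−θ̇)/dt = (1.747145136−1.092214374)/0.035870 = 18.258454
  sinθ=-0.074677, cosθ=0.997208
  F = (M+m)·ẍ + m·l·cosθ·θ̈ − m·l·sinθ·θ̇² = -12.587573 + 0.521666 − -0.002552 = -12.063354
step 2→3:
  ẍ = (ẋ'−ẋ)/dt = (-0.271198948−0.051120657)/0.035870 = -8.985771
  θ̈ = (θ̇'−θ̇)/dt = (2.160025290−1.747145136)/0.035870 = 11.510459
  sinθ=-0.035561, cosθ=0.999368
  F = (M+m)·ẍ + m·l·cosθ·θ̈ − m·l·sinθ·θ̇² = -7.819903 + 0.329580 − -0.003110 = -7.487213
step 3→4:
  ẍ = (ẋ'−ẋ)/dt = (0.321872570−-0.271198948)/0.035870 = 16.533915
  θ̈ = (θ̇'−θ̇)/dt = (1.382122330−2.160025290)/0.035870 = -21.686729
  sinθ=0.027098, cosθ=0.999633
  F = (M+m)·ẍ + m·l·cosθ·θ̈ − m·l·sinθ·θ̇² = 14.388705 + -0.621123 − 0.003622 = 13.763960
step 4→5:
  ẍ = (ẋ'−ẋ)/dt = (-0.012219998−0.321872570)/0.035870 = -9.313983
  θ̈ = (θ̇'−θ̇)/dt = (1.874215251−1.382122330)/0.035870 = 13.718788
  sinθ=0.104391, cosθ=0.994536
  F = (M+m)·ẍ + m·l·cosθ·θ̈ − m·l·sinθ·θ̇² = -8.105531 + 0.390912 − 0.005713 = -7.720332

F_0 = 2.237146 N
F_1 = -12.063354 N
F_2 = -7.487213 N
F_3 = 13.763960 N
F_4 = -7.720332 N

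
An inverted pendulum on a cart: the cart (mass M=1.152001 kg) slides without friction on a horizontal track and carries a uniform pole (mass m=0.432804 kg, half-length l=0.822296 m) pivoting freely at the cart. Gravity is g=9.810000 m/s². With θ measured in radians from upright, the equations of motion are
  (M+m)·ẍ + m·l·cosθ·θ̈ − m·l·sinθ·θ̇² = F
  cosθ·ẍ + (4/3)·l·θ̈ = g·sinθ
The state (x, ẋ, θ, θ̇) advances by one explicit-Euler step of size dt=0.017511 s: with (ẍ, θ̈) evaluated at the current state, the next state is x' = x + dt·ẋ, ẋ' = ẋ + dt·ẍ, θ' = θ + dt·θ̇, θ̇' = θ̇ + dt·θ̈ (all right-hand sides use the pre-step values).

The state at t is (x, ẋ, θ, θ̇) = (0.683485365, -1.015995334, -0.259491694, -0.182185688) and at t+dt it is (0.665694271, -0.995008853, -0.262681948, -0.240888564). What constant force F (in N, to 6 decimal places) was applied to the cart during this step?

ẍ = (ẋ'−ẋ)/dt = (-0.995008853−-1.015995334)/0.017511 = 1.198474
θ̈ = (θ̇'−θ̇)/dt = (-0.240888564−-0.182185688)/0.017511 = -3.352343
sinθ=-0.256589, cosθ=0.966521
F = (M+m)·ẍ + m·l·cosθ·θ̈ − m·l·sinθ·θ̇² = 1.899348 + -1.153132 − -0.003031 = 0.749247

F = 0.749247 N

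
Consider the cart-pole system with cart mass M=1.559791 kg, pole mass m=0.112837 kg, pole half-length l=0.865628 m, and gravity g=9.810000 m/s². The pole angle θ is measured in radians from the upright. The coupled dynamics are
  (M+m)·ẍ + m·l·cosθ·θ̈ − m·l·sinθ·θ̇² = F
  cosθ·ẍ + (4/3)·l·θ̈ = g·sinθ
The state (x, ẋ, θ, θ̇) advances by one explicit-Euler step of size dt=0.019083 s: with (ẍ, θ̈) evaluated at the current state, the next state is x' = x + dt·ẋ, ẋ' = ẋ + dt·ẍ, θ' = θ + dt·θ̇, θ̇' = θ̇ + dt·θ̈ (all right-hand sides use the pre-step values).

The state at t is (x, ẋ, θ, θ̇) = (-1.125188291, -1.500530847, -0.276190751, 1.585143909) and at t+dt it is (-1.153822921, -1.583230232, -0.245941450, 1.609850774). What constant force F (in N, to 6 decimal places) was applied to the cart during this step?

ẍ = (ẋ'−ẋ)/dt = (-1.583230232−-1.500530847)/0.019083 = -4.333668
θ̈ = (θ̇'−θ̇)/dt = (1.609850774−1.585143909)/0.019083 = 1.294705
sinθ=-0.272693, cosθ=0.962101
F = (M+m)·ẍ + m·l·cosθ·θ̈ − m·l·sinθ·θ̇² = -7.248614 + 0.121667 − -0.066926 = -7.060021

F = -7.060021 N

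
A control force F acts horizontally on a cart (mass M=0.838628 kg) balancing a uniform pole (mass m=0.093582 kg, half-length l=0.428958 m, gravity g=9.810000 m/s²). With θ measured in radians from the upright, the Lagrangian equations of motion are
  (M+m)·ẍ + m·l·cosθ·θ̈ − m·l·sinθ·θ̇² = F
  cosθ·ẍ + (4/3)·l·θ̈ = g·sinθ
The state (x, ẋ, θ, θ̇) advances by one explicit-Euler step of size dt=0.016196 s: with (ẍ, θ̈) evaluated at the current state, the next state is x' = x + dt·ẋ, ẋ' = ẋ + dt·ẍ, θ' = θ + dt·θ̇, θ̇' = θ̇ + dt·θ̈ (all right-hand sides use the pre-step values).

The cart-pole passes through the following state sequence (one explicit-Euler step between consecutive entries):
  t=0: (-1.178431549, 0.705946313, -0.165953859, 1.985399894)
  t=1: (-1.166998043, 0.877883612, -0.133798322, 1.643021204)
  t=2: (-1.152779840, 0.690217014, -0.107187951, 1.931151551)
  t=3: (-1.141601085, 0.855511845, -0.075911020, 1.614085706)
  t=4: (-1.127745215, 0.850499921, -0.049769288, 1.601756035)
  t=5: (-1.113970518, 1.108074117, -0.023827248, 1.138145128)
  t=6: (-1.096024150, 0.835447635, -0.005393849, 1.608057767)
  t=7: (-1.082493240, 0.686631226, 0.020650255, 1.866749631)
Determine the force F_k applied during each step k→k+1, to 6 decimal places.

F_0 = 9.085566 N
F_1 = -10.079500 N
F_2 = 8.748706 N
F_3 = -0.311017 N
F_4 = 13.682925 N
F_5 = -14.526231 N
F_6 = -7.923847 N

step 0→1:
  ẍ = (ẋ'−ẋ)/dt = (0.877883612−0.705946313)/0.016196 = 10.616035
  θ̈ = (θ̇'−θ̇)/dt = (1.643021204−1.985399894)/0.016196 = -21.139707
  sinθ=-0.165193, cosθ=0.986261
  F = (M+m)·ẍ + m·l·cosθ·θ̈ − m·l·sinθ·θ̇² = 9.896374 + -0.836947 − -0.026139 = 9.085566
step 1→2:
  ẍ = (ẋ'−ẋ)/dt = (0.690217014−0.877883612)/0.016196 = -11.587219
  θ̈ = (θ̇'−θ̇)/dt = (1.931151551−1.643021204)/0.016196 = 17.790217
  sinθ=-0.133399, cosθ=0.991062
  F = (M+m)·ẍ + m·l·cosθ·θ̈ − m·l·sinθ·θ̇² = -10.801721 + 0.707765 − -0.014456 = -10.079500
step 2→3:
  ẍ = (ẋ'−ẋ)/dt = (0.855511845−0.690217014)/0.016196 = 10.205905
  θ̈ = (θ̇'−θ̇)/dt = (1.614085706−1.931151551)/0.016196 = -19.576800
  sinθ=-0.106983, cosθ=0.994261
  F = (M+m)·ẍ + m·l·cosθ·θ̈ − m·l·sinθ·θ̇² = 9.514046 + -0.781356 − -0.016016 = 8.748706
step 3→4:
  ẍ = (ẋ'−ẋ)/dt = (0.850499921−0.855511845)/0.016196 = -0.309454
  θ̈ = (θ̇'−θ̇)/dt = (1.601756035−1.614085706)/0.016196 = -0.761279
  sinθ=-0.075838, cosθ=0.997120
  F = (M+m)·ẍ + m·l·cosθ·θ̈ − m·l·sinθ·θ̇² = -0.288477 + -0.030472 − -0.007931 = -0.311017
step 4→5:
  ẍ = (ẋ'−ẋ)/dt = (1.108074117−0.850499921)/0.016196 = 15.903569
  θ̈ = (θ̇'−θ̇)/dt = (1.138145128−1.601756035)/0.016196 = -28.625025
  sinθ=-0.049749, cosθ=0.998762
  F = (M+m)·ẍ + m·l·cosθ·θ̈ − m·l·sinθ·θ̇² = 14.825466 + -1.147664 − -0.005124 = 13.682925
step 5→6:
  ẍ = (ẋ'−ẋ)/dt = (0.835447635−1.108074117)/0.016196 = -16.832951
  θ̈ = (θ̇'−θ̇)/dt = (1.608057767−1.138145128)/0.016196 = 29.014117
  sinθ=-0.023825, cosθ=0.999716
  F = (M+m)·ẍ + m·l·cosθ·θ̈ − m·l·sinθ·θ̇² = -15.691846 + 1.164376 − -0.001239 = -14.526231
step 6→7:
  ẍ = (ẋ'−ẋ)/dt = (0.686631226−0.835447635)/0.016196 = -9.188467
  θ̈ = (θ̇'−θ̇)/dt = (1.866749631−1.608057767)/0.016196 = 15.972577
  sinθ=-0.005394, cosθ=0.999985
  F = (M+m)·ẍ + m·l·cosθ·θ̈ − m·l·sinθ·θ̇² = -8.565581 + 0.641174 − -0.000560 = -7.923847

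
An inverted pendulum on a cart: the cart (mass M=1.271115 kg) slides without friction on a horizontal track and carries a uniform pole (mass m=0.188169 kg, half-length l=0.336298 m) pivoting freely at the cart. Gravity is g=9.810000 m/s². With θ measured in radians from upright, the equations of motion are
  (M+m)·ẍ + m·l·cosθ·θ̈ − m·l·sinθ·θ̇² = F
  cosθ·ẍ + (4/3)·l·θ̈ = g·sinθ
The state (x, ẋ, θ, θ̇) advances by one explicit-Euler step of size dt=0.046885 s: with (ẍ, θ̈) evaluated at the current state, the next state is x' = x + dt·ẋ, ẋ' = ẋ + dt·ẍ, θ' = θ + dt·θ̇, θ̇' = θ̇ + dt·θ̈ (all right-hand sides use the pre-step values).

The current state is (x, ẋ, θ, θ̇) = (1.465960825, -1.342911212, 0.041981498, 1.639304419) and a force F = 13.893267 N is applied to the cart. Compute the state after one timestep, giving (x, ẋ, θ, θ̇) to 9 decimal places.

sinθ=0.041969167, cosθ=0.999118906
temp = (F + m·l·θ̇²·sinθ)/(M+m) = (13.893267 + 0.007137103)/1.459284 = 9.525496135
θ̈ = (g·sinθ − cosθ·temp)/(l·(4/3 − m·cos²θ/(M+m))) = -22.476362793
ẍ = temp − m·l·θ̈·cosθ/(M+m) = 10.499309547
Euler: x'=1.465960825+0.046885·-1.342911212=1.402998433, ẋ'=-1.342911212+0.046885·10.499309547=-0.850651084
       θ'=0.041981498+0.046885·1.639304419=0.118840286, θ̇'=1.639304419+0.046885·-22.476362793=0.585500149

(1.402998433, -0.850651084, 0.118840286, 0.585500149)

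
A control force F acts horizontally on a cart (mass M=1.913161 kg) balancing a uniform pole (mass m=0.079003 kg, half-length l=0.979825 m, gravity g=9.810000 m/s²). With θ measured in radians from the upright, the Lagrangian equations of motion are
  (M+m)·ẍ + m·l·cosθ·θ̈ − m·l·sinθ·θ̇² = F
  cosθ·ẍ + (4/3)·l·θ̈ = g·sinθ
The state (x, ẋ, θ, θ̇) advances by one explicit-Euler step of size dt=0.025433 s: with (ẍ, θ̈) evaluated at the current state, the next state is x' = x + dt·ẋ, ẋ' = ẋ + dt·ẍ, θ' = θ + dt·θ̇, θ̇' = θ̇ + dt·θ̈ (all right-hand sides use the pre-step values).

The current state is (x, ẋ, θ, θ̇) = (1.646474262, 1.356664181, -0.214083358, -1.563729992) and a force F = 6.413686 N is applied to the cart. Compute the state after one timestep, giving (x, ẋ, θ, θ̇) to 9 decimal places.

(1.680978302, 1.441995210, -0.253853703, -1.668128197)

sinθ=-0.212451801, cosθ=0.977171547
temp = (F + m·l·θ̇²·sinθ)/(M+m) = (6.413686 + -0.040213887)/1.992164 = 3.199270800
θ̈ = (g·sinθ − cosθ·temp)/(l·(4/3 − m·cos²θ/(M+m))) = -4.104832519
ẍ = temp − m·l·θ̈·cosθ/(M+m) = 3.355130295
Euler: x'=1.646474262+0.025433·1.356664181=1.680978302, ẋ'=1.356664181+0.025433·3.355130295=1.441995210
       θ'=-0.214083358+0.025433·-1.563729992=-0.253853703, θ̇'=-1.563729992+0.025433·-4.104832519=-1.668128197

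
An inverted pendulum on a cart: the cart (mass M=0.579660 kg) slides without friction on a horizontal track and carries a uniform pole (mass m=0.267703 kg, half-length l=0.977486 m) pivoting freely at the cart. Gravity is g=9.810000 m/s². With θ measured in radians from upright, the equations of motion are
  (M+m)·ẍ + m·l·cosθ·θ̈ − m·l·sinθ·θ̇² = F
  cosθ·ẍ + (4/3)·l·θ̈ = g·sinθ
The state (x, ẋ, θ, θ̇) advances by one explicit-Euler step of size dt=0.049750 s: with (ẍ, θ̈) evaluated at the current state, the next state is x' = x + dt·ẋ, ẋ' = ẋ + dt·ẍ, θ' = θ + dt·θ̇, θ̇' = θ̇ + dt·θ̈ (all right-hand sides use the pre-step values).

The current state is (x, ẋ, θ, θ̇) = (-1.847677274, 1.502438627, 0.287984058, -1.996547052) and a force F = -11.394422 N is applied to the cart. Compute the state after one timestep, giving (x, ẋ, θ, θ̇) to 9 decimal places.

sinθ=0.284019881, cosθ=0.958818391
temp = (F + m·l·θ̇²·sinθ)/(M+m) = (-11.394422 + 0.296259049)/0.847363 = -13.097294726
θ̈ = (g·sinθ − cosθ·temp)/(l·(4/3 − m·cos²θ/(M+m))) = 15.051949317
ẍ = temp − m·l·θ̈·cosθ/(M+m) = -17.554097239
Euler: x'=-1.847677274+0.049750·1.502438627=-1.772930952, ẋ'=1.502438627+0.049750·-17.554097239=0.629122289
       θ'=0.287984058+0.049750·-1.996547052=0.188655842, θ̇'=-1.996547052+0.049750·15.051949317=-1.247712573

(-1.772930952, 0.629122289, 0.188655842, -1.247712573)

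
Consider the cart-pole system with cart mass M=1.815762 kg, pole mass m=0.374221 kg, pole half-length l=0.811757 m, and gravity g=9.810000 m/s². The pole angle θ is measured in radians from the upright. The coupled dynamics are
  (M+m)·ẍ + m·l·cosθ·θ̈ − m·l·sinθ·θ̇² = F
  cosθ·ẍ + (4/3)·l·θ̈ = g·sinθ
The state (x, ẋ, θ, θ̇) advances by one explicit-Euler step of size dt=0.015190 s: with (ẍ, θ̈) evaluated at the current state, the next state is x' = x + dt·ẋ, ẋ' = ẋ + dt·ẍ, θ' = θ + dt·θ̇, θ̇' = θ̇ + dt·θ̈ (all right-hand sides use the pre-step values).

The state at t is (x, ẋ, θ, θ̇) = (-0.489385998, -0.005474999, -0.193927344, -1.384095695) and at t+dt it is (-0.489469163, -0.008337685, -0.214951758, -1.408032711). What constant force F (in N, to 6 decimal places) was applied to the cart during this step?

F = -0.770301 N

ẍ = (ẋ'−ẋ)/dt = (-0.008337685−-0.005474999)/0.015190 = -0.188459
θ̈ = (θ̇'−θ̇)/dt = (-1.408032711−-1.384095695)/0.015190 = -1.575840
sinθ=-0.192714, cosθ=0.981255
F = (M+m)·ẍ + m·l·cosθ·θ̈ − m·l·sinθ·θ̇² = -0.412721 + -0.469730 − -0.112150 = -0.770301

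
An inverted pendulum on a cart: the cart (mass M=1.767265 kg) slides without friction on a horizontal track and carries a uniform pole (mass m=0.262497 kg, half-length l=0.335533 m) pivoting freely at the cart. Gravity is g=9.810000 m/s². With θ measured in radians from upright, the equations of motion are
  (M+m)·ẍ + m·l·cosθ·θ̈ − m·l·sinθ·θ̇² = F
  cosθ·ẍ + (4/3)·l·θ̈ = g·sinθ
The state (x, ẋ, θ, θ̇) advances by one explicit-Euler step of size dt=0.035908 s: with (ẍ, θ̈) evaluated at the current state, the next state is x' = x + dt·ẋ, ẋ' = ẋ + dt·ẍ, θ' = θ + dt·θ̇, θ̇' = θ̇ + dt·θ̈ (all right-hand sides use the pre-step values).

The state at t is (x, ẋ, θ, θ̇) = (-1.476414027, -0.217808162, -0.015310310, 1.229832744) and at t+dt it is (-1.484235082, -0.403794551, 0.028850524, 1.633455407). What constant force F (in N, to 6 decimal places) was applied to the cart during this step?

ẍ = (ẋ'−ẋ)/dt = (-0.403794551−-0.217808162)/0.035908 = -5.179525
θ̈ = (θ̇'−θ̇)/dt = (1.633455407−1.229832744)/0.035908 = 11.240466
sinθ=-0.015310, cosθ=0.999883
F = (M+m)·ẍ + m·l·cosθ·θ̈ − m·l·sinθ·θ̇² = -10.513203 + 0.989904 − -0.002039 = -9.521260

F = -9.521260 N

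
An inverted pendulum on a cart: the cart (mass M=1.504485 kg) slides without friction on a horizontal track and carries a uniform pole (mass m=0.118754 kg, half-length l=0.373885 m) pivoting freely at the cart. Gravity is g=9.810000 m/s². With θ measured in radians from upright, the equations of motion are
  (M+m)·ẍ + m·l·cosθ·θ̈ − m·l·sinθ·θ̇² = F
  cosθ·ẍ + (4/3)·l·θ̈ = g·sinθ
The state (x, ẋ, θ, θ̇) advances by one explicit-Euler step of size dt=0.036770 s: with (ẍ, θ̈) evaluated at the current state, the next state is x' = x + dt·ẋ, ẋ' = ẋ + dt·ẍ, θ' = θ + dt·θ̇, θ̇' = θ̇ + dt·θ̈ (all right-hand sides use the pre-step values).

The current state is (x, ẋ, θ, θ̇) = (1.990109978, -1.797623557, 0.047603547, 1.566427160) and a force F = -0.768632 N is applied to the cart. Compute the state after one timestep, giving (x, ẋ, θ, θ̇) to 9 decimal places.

(1.924011360, -1.816914166, 0.105201074, 1.639511511)

sinθ=0.047585570, cosθ=0.998867165
temp = (F + m·l·θ̇²·sinθ)/(M+m) = (-0.768632 + 0.005184203)/1.623239 = -0.470323715
θ̈ = (g·sinθ − cosθ·temp)/(l·(4/3 − m·cos²θ/(M+m))) = 1.987608125
ẍ = temp − m·l·θ̈·cosθ/(M+m) = -0.524629028
Euler: x'=1.990109978+0.036770·-1.797623557=1.924011360, ẋ'=-1.797623557+0.036770·-0.524629028=-1.816914166
       θ'=0.047603547+0.036770·1.566427160=0.105201074, θ̇'=1.566427160+0.036770·1.987608125=1.639511511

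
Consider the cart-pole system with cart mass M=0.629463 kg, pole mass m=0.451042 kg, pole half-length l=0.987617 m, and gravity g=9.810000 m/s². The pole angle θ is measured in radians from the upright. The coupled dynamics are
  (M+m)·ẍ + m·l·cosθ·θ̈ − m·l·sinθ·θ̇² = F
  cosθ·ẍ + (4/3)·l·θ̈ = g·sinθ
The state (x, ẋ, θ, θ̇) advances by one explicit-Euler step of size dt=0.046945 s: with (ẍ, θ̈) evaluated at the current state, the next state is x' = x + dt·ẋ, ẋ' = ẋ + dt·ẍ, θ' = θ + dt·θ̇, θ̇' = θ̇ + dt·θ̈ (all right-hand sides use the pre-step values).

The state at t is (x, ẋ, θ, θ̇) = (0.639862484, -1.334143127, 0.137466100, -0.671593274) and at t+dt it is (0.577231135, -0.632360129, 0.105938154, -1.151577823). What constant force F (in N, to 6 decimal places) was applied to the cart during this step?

F = 11.613424 N

ẍ = (ẋ'−ẋ)/dt = (-0.632360129−-1.334143127)/0.046945 = 14.949047
θ̈ = (θ̇'−θ̇)/dt = (-1.151577823−-0.671593274)/0.046945 = -10.224402
sinθ=0.137034, cosθ=0.990566
F = (M+m)·ẍ + m·l·cosθ·θ̈ − m·l·sinθ·θ̇² = 16.152520 + -4.511563 − 0.027532 = 11.613424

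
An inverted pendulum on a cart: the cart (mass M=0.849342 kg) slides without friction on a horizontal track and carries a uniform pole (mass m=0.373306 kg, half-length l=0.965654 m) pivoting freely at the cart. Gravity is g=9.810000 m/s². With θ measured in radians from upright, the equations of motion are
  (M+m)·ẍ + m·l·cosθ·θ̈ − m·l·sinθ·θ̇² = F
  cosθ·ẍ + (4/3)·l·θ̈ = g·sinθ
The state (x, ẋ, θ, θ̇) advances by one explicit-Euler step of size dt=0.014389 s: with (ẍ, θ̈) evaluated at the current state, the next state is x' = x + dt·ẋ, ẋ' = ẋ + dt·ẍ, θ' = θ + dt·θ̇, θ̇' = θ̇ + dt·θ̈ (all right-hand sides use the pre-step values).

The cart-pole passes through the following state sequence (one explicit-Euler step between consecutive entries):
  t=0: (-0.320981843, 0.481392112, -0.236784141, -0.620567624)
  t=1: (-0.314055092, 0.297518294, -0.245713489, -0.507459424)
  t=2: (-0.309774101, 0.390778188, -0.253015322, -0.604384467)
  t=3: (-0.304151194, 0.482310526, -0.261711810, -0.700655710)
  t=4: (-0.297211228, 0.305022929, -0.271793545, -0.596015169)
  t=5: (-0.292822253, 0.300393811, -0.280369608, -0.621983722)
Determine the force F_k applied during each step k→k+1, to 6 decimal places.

F_0 = -12.836773 N
F_1 = 5.591662 N
F_2 = 5.475485 N
F_3 = -12.486251 N
F_4 = -0.985665 N

step 0→1:
  ẍ = (ẋ'−ẋ)/dt = (0.297518294−0.481392112)/0.014389 = -12.778777
  θ̈ = (θ̇'−θ̇)/dt = (-0.507459424−-0.620567624)/0.014389 = 7.860741
  sinθ=-0.234578, cosθ=0.972097
  F = (M+m)·ẍ + m·l·cosθ·θ̈ − m·l·sinθ·θ̇² = -15.623946 + 2.754608 − -0.032565 = -12.836773
step 1→2:
  ẍ = (ẋ'−ẋ)/dt = (0.390778188−0.297518294)/0.014389 = 6.481333
  θ̈ = (θ̇'−θ̇)/dt = (-0.604384467−-0.507459424)/0.014389 = -6.736051
  sinθ=-0.243248, cosθ=0.969964
  F = (M+m)·ẍ + m·l·cosθ·θ̈ − m·l·sinθ·θ̇² = 7.924388 + -2.355307 − -0.022581 = 5.591662
step 2→3:
  ẍ = (ẋ'−ẋ)/dt = (0.482310526−0.390778188)/0.014389 = 6.361272
  θ̈ = (θ̇'−θ̇)/dt = (-0.700655710−-0.604384467)/0.014389 = -6.690614
  sinθ=-0.250324, cosθ=0.968162
  F = (M+m)·ẍ + m·l·cosθ·θ̈ − m·l·sinθ·θ̇² = 7.777596 + -2.335073 − -0.032962 = 5.475485
step 3→4:
  ẍ = (ẋ'−ẋ)/dt = (0.305022929−0.482310526)/0.014389 = -12.321051
  θ̈ = (θ̇'−θ̇)/dt = (-0.596015169−-0.700655710)/0.014389 = 7.272259
  sinθ=-0.258734, cosθ=0.965948
  F = (M+m)·ẍ + m·l·cosθ·θ̈ − m·l·sinθ·θ̇² = -15.064308 + 2.532269 − -0.045788 = -12.486251
step 4→5:
  ẍ = (ẋ'−ẋ)/dt = (0.300393811−0.305022929)/0.014389 = -0.321712
  θ̈ = (θ̇'−θ̇)/dt = (-0.621983722−-0.596015169)/0.014389 = -1.804750
  sinθ=-0.268460, cosθ=0.963291
  F = (M+m)·ẍ + m·l·cosθ·θ̈ − m·l·sinθ·θ̇² = -0.393341 + -0.626702 − -0.034378 = -0.985665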